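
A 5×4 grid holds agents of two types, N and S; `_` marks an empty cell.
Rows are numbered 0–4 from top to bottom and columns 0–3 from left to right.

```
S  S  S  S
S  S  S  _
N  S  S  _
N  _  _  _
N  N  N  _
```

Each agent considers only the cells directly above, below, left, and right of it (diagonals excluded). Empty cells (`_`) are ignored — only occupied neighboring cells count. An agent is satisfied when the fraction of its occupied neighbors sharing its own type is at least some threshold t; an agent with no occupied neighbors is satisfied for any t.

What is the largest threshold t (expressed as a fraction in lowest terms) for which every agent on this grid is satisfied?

1/3

Row 0: (0,0)S 2/2 · (0,1)S 3/3 · (0,2)S 3/3 · (0,3)S 1/1
Row 1: (1,0)S 2/3 · (1,1)S 4/4 · (1,2)S 3/3
Row 2: (2,0)N 1/3 · (2,1)S 2/3 · (2,2)S 2/2
Row 3: (3,0)N 2/2
Row 4: (4,0)N 2/2 · (4,1)N 2/2 · (4,2)N 1/1
The smallest same-type fraction is 1/3 at (2,0), which reduces to 1/3. Any threshold above that leaves this agent unsatisfied.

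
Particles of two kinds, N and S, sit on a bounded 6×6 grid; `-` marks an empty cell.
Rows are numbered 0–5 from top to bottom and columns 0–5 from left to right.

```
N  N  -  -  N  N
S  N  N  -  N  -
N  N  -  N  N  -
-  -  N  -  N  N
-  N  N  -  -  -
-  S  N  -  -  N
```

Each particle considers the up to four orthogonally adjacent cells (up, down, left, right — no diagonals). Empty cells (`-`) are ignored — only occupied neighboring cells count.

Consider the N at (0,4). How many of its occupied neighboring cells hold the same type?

2

Occupied neighbors of (0,4): (1,4)=N, (0,5)=N.
Same type (N): 2 of 2.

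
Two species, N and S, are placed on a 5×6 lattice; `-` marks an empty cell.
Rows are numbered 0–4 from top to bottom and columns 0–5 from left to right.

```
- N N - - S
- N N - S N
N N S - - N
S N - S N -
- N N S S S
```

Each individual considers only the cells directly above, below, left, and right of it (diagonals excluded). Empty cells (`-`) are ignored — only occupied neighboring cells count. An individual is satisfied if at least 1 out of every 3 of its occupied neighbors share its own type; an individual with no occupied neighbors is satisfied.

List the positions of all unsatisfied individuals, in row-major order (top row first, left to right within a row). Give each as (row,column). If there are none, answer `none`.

Row 0: (0,1)N 2/2 ✓ · (0,2)N 2/2 ✓ · (0,5)S 0/1 ✗
Row 1: (1,1)N 3/3 ✓ · (1,2)N 2/3 ✓ · (1,4)S 0/1 ✗ · (1,5)N 1/3 ✓
Row 2: (2,0)N 1/2 ✓ · (2,1)N 3/4 ✓ · (2,2)S 0/2 ✗ · (2,5)N 1/1 ✓
Row 3: (3,0)S 0/2 ✗ · (3,1)N 2/3 ✓ · (3,3)S 1/2 ✓ · (3,4)N 0/2 ✗
Row 4: (4,1)N 2/2 ✓ · (4,2)N 1/2 ✓ · (4,3)S 2/3 ✓ · (4,4)S 2/3 ✓ · (4,5)S 1/1 ✓

(0,5), (1,4), (2,2), (3,0), (3,4)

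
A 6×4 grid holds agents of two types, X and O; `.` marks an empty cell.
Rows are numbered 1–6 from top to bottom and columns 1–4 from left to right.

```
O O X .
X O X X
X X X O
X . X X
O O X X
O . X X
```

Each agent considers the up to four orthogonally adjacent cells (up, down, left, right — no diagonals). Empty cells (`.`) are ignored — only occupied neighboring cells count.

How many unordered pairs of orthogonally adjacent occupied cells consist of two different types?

10

Scan each occupied cell's neighbors to the right and below so each pair is counted once.
From row 1: 2 unlike of 5 pairs (running 2/5).
From row 2: 4 unlike of 7 pairs (running 6/12).
From row 3: 2 unlike of 6 pairs (running 8/18).
From row 4: 1 unlike of 4 pairs (running 9/22).
From row 5: 1 unlike of 6 pairs (running 10/28).
From row 6: 0 unlike of 1 pairs (running 10/29).
Total adjacent occupied pairs: 29; unlike-type pairs: 10.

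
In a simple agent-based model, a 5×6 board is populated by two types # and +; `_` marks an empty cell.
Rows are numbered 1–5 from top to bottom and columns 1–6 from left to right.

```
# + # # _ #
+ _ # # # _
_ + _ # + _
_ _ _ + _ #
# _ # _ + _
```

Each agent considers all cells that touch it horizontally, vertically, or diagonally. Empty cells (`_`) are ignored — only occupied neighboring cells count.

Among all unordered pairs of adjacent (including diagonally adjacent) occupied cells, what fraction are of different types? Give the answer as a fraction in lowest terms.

Scan each occupied cell's neighbors to the right and below (and the two forward diagonals) so each pair is counted once.
From row 1: 4 unlike of 12 pairs (running 4/12).
From row 2: 3 unlike of 9 pairs (running 7/21).
From row 3: 3 unlike of 4 pairs (running 10/25).
From row 4: 2 unlike of 3 pairs (running 12/28).
Total adjacent occupied pairs: 28; unlike-type pairs: 12.
12/28 reduces to 3/7.

3/7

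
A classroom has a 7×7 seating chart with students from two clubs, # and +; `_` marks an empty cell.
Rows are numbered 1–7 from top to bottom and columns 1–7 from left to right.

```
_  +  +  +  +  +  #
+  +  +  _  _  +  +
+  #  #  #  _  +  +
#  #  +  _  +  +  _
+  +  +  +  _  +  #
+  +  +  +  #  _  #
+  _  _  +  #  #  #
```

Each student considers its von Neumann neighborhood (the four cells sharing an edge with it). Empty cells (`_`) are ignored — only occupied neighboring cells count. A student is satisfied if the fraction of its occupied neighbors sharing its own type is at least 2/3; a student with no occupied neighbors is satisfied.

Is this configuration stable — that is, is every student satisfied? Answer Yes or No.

(1,2)+ 2/2 ok
(1,3)+ 3/3 ok
(1,4)+ 2/2 ok
(1,5)+ 2/2 ok
(1,6)+ 2/3 ok
(1,7)# 0/2 unhappy
(2,1)+ 2/2 ok
(2,2)+ 3/4 ok
(2,3)+ 2/3 ok
(2,6)+ 3/3 ok
(2,7)+ 2/3 ok
(3,1)+ 1/3 unhappy
(3,2)# 2/4 unhappy
(3,3)# 2/4 unhappy
(3,4)# 1/1 ok
(3,6)+ 3/3 ok
(3,7)+ 2/2 ok
(4,1)# 1/3 unhappy
(4,2)# 2/4 unhappy
(4,3)+ 1/3 unhappy
(4,5)+ 1/1 ok
(4,6)+ 3/3 ok
(5,1)+ 2/3 ok
(5,2)+ 3/4 ok
(5,3)+ 4/4 ok
(5,4)+ 2/2 ok
(5,6)+ 1/2 unhappy
(5,7)# 1/2 unhappy
(6,1)+ 3/3 ok
(6,2)+ 3/3 ok
(6,3)+ 3/3 ok
(6,4)+ 3/4 ok
(6,5)# 1/2 unhappy
(6,7)# 2/2 ok
(7,1)+ 1/1 ok
(7,4)+ 1/2 unhappy
(7,5)# 2/3 ok
(7,6)# 2/2 ok
(7,7)# 2/2 ok
For instance (1,7) has only 0/2 same-type neighbors, below 2/3.

No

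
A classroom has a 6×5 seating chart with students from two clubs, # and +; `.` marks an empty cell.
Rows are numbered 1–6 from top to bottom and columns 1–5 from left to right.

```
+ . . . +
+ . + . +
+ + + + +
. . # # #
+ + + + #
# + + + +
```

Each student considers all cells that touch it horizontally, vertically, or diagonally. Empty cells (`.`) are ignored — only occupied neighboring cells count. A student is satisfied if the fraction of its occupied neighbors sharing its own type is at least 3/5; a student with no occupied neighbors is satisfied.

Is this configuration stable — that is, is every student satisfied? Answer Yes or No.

No

Row 1: (1,1)+ 1/1 satisfied · (1,5)+ 1/1 satisfied
Row 2: (2,1)+ 3/3 satisfied · (2,3)+ 3/3 satisfied · (2,5)+ 3/3 satisfied
Row 3: (3,1)+ 2/2 satisfied · (3,2)+ 4/5 satisfied · (3,3)+ 3/5 satisfied · (3,4)+ 4/7 not · (3,5)+ 2/4 not
Row 4: (4,3)# 1/7 not · (4,4)# 3/8 not · (4,5)# 2/5 not
Row 5: (5,1)+ 2/3 satisfied · (5,2)+ 4/6 satisfied · (5,3)+ 5/7 satisfied · (5,4)+ 4/8 not · (5,5)# 2/5 not
Row 6: (6,1)# 0/3 not · (6,2)+ 4/5 satisfied · (6,3)+ 5/5 satisfied · (6,4)+ 4/5 satisfied · (6,5)+ 2/3 satisfied
For instance (3,4) has only 4/7 same-type neighbors, below 3/5.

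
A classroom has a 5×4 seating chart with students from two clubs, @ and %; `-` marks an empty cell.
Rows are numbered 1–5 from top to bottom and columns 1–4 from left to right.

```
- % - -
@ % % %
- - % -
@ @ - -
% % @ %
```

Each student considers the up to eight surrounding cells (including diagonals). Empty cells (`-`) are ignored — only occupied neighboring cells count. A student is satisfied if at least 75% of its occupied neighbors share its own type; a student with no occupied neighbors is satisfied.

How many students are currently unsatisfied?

8

Row 1: (1,2)% 2/3 not
Row 2: (2,1)@ 0/2 not · (2,2)% 3/4 satisfied · (2,3)% 4/4 satisfied · (2,4)% 2/2 satisfied
Row 3: (3,3)% 3/4 satisfied
Row 4: (4,1)@ 1/3 not · (4,2)@ 2/5 not
Row 5: (5,1)% 1/3 not · (5,2)% 1/4 not · (5,3)@ 1/3 not · (5,4)% 0/1 not
Unsatisfied: (1,2), (2,1), (4,1), (4,2), (5,1), (5,2), (5,3), (5,4) — 8 in total.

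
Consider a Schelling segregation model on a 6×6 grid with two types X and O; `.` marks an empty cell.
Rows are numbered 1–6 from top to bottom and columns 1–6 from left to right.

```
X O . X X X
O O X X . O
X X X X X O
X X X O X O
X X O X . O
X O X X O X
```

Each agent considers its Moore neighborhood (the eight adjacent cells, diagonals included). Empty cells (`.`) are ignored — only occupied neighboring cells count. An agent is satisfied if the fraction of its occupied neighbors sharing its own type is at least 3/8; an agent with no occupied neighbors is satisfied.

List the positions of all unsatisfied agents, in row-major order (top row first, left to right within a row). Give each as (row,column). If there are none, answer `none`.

(1,1), (2,2), (2,6), (4,4), (5,3), (6,2), (6,5), (6,6)

(1,1)X 0/3 ✗
(1,2)O 2/4 ✓
(1,4)X 3/3 ✓
(1,5)X 3/4 ✓
(1,6)X 1/2 ✓
(2,1)O 2/5 ✓
(2,2)O 2/7 ✗
(2,3)X 5/7 ✓
(2,4)X 6/6 ✓
(2,6)O 1/4 ✗
(3,1)X 3/5 ✓
(3,2)X 6/8 ✓
(3,3)X 6/8 ✓
(3,4)X 6/7 ✓
(3,5)X 3/7 ✓
(3,6)O 2/4 ✓
(4,1)X 5/5 ✓
(4,2)X 7/8 ✓
(4,3)X 6/8 ✓
(4,4)O 1/7 ✗
(4,5)X 3/7 ✓
(4,6)O 2/4 ✓
(5,1)X 4/5 ✓
(5,2)X 6/8 ✓
(5,3)O 2/8 ✗
(5,4)X 4/7 ✓
(5,6)O 2/4 ✓
(6,1)X 2/3 ✓
(6,2)O 1/5 ✗
(6,3)X 3/5 ✓
(6,4)X 2/4 ✓
(6,5)O 1/4 ✗
(6,6)X 0/2 ✗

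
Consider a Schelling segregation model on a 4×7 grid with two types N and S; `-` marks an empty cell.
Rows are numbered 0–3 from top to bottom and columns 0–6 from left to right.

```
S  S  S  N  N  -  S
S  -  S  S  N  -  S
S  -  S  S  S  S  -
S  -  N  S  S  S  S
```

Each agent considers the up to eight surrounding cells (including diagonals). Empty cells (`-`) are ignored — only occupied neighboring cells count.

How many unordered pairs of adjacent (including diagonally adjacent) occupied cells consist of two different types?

Scan each occupied cell's neighbors to the right and below (and the two forward diagonals) so each pair is counted once.
Row 0: S(0,0)–S(0,1)= S(0,0)–S(1,0)= S(0,1)–S(0,2)= S(0,1)–S(1,2)= S(0,1)–S(1,0)= S(0,2)–N(0,3)≠ S(0,2)–S(1,2)= S(0,2)–S(1,3)= N(0,3)–N(0,4)= N(0,3)–S(1,3)≠ N(0,3)–N(1,4)= N(0,3)–S(1,2)≠ N(0,4)–N(1,4)= N(0,4)–S(1,3)≠ S(0,6)–S(1,6)=  → 4/15 unlike.
Row 1: S(1,0)–S(2,0)= S(1,2)–S(1,3)= S(1,2)–S(2,2)= S(1,2)–S(2,3)= S(1,3)–N(1,4)≠ S(1,3)–S(2,3)= S(1,3)–S(2,4)= S(1,3)–S(2,2)= N(1,4)–S(2,4)≠ N(1,4)–S(2,5)≠ N(1,4)–S(2,3)≠ S(1,6)–S(2,5)=  → 4/12 unlike.
Row 2: S(2,0)–S(3,0)= S(2,2)–S(2,3)= S(2,2)–N(3,2)≠ S(2,2)–S(3,3)= S(2,3)–S(2,4)= S(2,3)–S(3,3)= S(2,3)–S(3,4)= S(2,3)–N(3,2)≠ S(2,4)–S(2,5)= S(2,4)–S(3,4)= S(2,4)–S(3,5)= S(2,4)–S(3,3)= S(2,5)–S(3,5)= S(2,5)–S(3,6)= S(2,5)–S(3,4)=  → 2/15 unlike.
Row 3: N(3,2)–S(3,3)≠ S(3,3)–S(3,4)= S(3,4)–S(3,5)= S(3,5)–S(3,6)=  → 1/4 unlike.
Total adjacent occupied pairs: 46; unlike-type pairs: 11.

11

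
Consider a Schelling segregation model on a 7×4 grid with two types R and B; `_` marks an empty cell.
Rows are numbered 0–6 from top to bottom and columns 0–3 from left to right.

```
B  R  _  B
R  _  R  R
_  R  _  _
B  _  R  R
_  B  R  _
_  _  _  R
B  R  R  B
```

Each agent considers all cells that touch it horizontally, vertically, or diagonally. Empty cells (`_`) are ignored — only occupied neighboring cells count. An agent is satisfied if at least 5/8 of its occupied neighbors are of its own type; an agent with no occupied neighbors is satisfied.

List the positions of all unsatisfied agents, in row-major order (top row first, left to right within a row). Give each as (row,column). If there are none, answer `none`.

(0,0)B 0/2 not
(0,1)R 2/3 satisfied
(0,3)B 0/2 not
(1,0)R 2/3 satisfied
(1,2)R 3/4 satisfied
(1,3)R 1/2 not
(2,1)R 3/4 satisfied
(3,0)B 1/2 not
(3,2)R 3/4 satisfied
(3,3)R 2/2 satisfied
(4,1)B 1/3 not
(4,2)R 3/4 satisfied
(5,3)R 2/3 satisfied
(6,0)B 0/1 not
(6,1)R 1/2 not
(6,2)R 2/3 satisfied
(6,3)B 0/2 not

(0,0), (0,3), (1,3), (3,0), (4,1), (6,0), (6,1), (6,3)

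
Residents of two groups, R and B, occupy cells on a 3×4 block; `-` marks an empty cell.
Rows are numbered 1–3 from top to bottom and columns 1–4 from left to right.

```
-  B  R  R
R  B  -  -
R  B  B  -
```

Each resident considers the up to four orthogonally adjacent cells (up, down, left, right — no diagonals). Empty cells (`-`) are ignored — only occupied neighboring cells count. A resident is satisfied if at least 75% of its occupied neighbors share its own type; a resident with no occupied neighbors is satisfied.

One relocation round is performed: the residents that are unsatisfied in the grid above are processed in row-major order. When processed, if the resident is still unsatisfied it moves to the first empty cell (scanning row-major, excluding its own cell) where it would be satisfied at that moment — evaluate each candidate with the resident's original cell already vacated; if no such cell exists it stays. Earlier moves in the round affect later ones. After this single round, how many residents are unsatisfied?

2

Initially unsatisfied (in order): (1,2), (1,3), (2,1), (2,2), (3,1), (3,2).
  (1,2) → (3,4).
  (1,3): now satisfied by earlier moves; stays.
  (2,1) → (1,1).
  (2,2): now satisfied by earlier moves; stays.
  (3,1): no empty cell satisfies it; stays.
  (3,2): no empty cell satisfies it; stays.
Resulting grid:
R - R R
- B - -
R B B B
Unsatisfied now: (3,1), (3,2).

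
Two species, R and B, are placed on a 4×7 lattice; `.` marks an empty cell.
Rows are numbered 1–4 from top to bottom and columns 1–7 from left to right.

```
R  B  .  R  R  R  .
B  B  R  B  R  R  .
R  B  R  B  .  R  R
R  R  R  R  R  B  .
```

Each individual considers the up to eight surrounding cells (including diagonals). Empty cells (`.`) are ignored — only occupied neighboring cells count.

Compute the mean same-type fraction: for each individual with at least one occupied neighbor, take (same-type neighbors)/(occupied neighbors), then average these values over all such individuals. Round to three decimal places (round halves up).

0.536

Row 1: (1,1)R 0/3 · (1,2)B 2/4 · (1,4)R 3/4 · (1,5)R 4/5 · (1,6)R 3/3
Row 2: (2,1)B 3/5 · (2,2)B 3/7 · (2,3)R 2/7 · (2,4)B 1/6 · (2,5)R 5/7 · (2,6)R 5/5
Row 3: (3,1)R 2/5 · (3,2)B 2/8 · (3,3)R 4/8 · (3,4)B 1/7 · (3,6)R 4/5 · (3,7)R 2/3
Row 4: (4,1)R 2/3 · (4,2)R 4/5 · (4,3)R 3/5 · (4,4)R 3/4 · (4,5)R 2/4 · (4,6)B 0/3
Sum over 23 individuals: 0/3 + 2/4 + 3/4 + 4/5 + 3/3 + 3/5 + 3/7 + 2/7 + 1/6 + 5/7 + 5/5 + 2/5 + 2/8 + 4/8 + 1/7 + 4/5 + 2/3 + 2/3 + 4/5 + 3/5 + 3/4 + 2/4 + 0/3 = 345/28; mean = 345/28 ÷ 23 = 15/28 = 0.535714… → 0.536.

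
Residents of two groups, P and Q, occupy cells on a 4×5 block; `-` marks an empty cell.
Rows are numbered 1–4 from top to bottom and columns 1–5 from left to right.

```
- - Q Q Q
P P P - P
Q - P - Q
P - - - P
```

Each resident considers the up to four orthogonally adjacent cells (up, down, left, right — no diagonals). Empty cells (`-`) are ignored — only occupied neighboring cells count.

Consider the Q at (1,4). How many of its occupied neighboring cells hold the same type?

Occupied neighbors of (1,4): (1,3)=Q, (1,5)=Q.
Same type (Q): 2 of 2.

2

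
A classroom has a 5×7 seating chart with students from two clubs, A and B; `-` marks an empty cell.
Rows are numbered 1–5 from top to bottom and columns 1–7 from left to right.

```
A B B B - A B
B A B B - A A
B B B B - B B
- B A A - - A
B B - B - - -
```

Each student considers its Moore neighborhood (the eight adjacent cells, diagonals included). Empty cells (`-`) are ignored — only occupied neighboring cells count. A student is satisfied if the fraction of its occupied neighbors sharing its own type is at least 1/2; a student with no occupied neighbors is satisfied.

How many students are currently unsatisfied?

(1,1)A 1/3 ✗
(1,2)B 3/5 ✓
(1,3)B 4/5 ✓
(1,4)B 3/3 ✓
(1,6)A 2/3 ✓
(1,7)B 0/3 ✗
(2,1)B 3/5 ✓
(2,2)A 1/8 ✗
(2,3)B 7/8 ✓
(2,4)B 5/5 ✓
(2,6)A 2/5 ✗
(2,7)A 2/5 ✗
(3,1)B 3/4 ✓
(3,2)B 5/7 ✓
(3,3)B 5/8 ✓
(3,4)B 3/5 ✓
(3,6)B 1/4 ✗
(3,7)B 1/4 ✗
(4,2)B 5/6 ✓
(4,3)A 1/7 ✗
(4,4)A 1/4 ✗
(4,7)A 0/2 ✗
(5,1)B 2/2 ✓
(5,2)B 2/3 ✓
(5,4)B 0/2 ✗
Unsatisfied: (1,1), (1,7), (2,2), (2,6), (2,7), (3,6), (3,7), (4,3), (4,4), (4,7), (5,4) — 11 in total.

11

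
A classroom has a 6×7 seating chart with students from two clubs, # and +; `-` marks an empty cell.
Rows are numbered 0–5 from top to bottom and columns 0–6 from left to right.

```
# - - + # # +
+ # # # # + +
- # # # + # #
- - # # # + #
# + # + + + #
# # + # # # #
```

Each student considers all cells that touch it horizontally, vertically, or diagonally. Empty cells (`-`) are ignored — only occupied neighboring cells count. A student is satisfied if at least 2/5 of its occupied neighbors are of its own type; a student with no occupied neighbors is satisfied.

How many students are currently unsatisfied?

Row 0: (0,0)# 1/2 ok · (0,3)+ 0/4 unhappy · (0,4)# 3/5 ok · (0,5)# 2/5 ok · (0,6)+ 2/3 ok
Row 1: (1,0)+ 0/3 unhappy · (1,1)# 4/5 ok · (1,2)# 5/6 ok · (1,3)# 5/7 ok · (1,4)# 5/8 ok · (1,5)+ 3/8 unhappy · (1,6)+ 2/5 ok
Row 2: (2,1)# 4/5 ok · (2,2)# 7/7 ok · (2,3)# 7/8 ok · (2,4)+ 2/8 unhappy · (2,5)# 4/8 ok · (2,6)# 2/5 ok
Row 3: (3,2)# 5/7 ok · (3,3)# 5/8 ok · (3,4)# 3/8 unhappy · (3,5)+ 3/8 unhappy · (3,6)# 3/5 ok
Row 4: (4,0)# 2/3 ok · (4,1)+ 1/6 unhappy · (4,2)# 4/7 ok · (4,3)+ 2/8 unhappy · (4,4)+ 3/8 unhappy · (4,5)+ 2/8 unhappy · (4,6)# 3/5 ok
Row 5: (5,0)# 2/3 ok · (5,1)# 3/5 ok · (5,2)+ 2/5 ok · (5,3)# 2/5 ok · (5,4)# 2/5 ok · (5,5)# 3/5 ok · (5,6)# 2/3 ok
Unsatisfied: (0,3), (1,0), (1,5), (2,4), (3,4), (3,5), (4,1), (4,3), (4,4), (4,5) — 10 in total.

10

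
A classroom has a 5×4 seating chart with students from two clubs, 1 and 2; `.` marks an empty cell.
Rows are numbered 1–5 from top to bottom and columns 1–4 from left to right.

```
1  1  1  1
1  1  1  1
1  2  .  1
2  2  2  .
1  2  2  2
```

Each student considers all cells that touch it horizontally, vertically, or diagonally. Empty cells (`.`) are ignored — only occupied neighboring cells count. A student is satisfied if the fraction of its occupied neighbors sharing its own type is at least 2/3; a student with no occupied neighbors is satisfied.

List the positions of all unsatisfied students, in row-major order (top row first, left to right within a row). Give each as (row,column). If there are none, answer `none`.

(3,1), (3,2), (4,1), (5,1)

(1,1)1 3/3 ok
(1,2)1 5/5 ok
(1,3)1 5/5 ok
(1,4)1 3/3 ok
(2,1)1 4/5 ok
(2,2)1 6/7 ok
(2,3)1 6/7 ok
(2,4)1 4/4 ok
(3,1)1 2/5 unhappy
(3,2)2 3/7 unhappy
(3,4)1 2/3 ok
(4,1)2 3/5 unhappy
(4,2)2 5/7 ok
(4,3)2 5/6 ok
(5,1)1 0/3 unhappy
(5,2)2 4/5 ok
(5,3)2 4/4 ok
(5,4)2 2/2 ok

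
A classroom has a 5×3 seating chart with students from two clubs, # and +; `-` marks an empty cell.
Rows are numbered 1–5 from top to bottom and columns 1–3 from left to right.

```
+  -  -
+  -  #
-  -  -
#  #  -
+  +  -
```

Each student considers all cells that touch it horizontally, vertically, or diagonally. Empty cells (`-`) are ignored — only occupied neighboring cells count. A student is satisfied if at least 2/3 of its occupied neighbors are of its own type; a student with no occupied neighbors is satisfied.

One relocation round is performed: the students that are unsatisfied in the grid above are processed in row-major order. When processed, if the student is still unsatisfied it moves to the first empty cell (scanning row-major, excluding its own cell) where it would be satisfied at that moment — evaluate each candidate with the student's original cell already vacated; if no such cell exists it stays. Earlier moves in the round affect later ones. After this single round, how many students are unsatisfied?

0

Initially unsatisfied (in order): (4,1), (4,2), (5,1), (5,2).
  (4,1) → (1,3).
  (4,2) → (3,3).
  (5,1): now satisfied by earlier moves; stays.
  (5,2): now satisfied by earlier moves; stays.
Resulting grid:
+ - #
+ - #
- - #
- - -
+ + -
All satisfied now.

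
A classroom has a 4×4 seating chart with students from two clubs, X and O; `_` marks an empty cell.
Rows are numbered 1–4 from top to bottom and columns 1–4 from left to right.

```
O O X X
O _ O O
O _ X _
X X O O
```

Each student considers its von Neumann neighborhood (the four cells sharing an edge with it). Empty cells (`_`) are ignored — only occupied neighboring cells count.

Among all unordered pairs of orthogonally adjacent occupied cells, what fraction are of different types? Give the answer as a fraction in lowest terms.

Scan each occupied cell's neighbors to the right and below so each pair is counted once.
From row 1: 3 unlike of 6 pairs (running 3/6).
From row 2: 1 unlike of 3 pairs (running 4/9).
From row 3: 2 unlike of 2 pairs (running 6/11).
From row 4: 1 unlike of 3 pairs (running 7/14).
Total adjacent occupied pairs: 14; unlike-type pairs: 7.
7/14 reduces to 1/2.

1/2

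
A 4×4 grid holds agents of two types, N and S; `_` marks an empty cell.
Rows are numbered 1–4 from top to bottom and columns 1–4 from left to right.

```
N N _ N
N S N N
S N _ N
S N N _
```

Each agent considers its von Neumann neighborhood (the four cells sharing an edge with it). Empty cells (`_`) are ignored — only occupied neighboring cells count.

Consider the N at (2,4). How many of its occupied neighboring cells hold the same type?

Occupied neighbors of (2,4): (1,4)=N, (3,4)=N, (2,3)=N.
Same type (N): 3 of 3.

3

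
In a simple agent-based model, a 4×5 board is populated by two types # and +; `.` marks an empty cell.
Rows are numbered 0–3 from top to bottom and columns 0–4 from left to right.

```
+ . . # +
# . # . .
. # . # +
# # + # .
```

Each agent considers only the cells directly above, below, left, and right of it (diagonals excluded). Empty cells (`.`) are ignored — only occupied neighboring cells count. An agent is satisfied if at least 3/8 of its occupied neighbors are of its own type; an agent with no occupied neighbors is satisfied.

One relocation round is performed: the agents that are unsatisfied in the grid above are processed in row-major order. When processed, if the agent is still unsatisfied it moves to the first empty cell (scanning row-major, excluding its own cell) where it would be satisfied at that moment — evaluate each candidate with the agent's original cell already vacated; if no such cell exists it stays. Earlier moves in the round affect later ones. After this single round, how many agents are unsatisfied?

Initially unsatisfied (in order): (0,0), (0,3), (0,4), (1,0), (2,4), (3,2).
  (0,0) → (0,1).
  (0,3) → (0,0).
  (0,4): now satisfied by earlier moves; stays.
  (1,0): now satisfied by earlier moves; stays.
  (2,4) → (0,2).
  (3,2) → (0,3).
Resulting grid:
# + + + +
# . # . .
. # . # .
# # . # .
Unsatisfied now: (1,2).

1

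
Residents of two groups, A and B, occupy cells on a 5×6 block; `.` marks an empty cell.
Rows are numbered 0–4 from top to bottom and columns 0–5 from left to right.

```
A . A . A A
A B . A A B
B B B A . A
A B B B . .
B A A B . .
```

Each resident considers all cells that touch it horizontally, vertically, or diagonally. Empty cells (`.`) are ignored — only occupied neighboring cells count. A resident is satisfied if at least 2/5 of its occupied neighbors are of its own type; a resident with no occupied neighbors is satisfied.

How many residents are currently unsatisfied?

5

Row 0: (0,0)A 1/2 ok · (0,2)A 1/2 ok · (0,4)A 3/4 ok · (0,5)A 2/3 ok
Row 1: (1,0)A 1/4 unhappy · (1,1)B 3/6 ok · (1,3)A 4/5 ok · (1,4)A 5/6 ok · (1,5)B 0/4 unhappy
Row 2: (2,0)B 3/5 ok · (2,1)B 5/7 ok · (2,2)B 5/7 ok · (2,3)A 2/5 ok · (2,5)A 1/2 ok
Row 3: (3,0)A 1/5 unhappy · (3,1)B 5/8 ok · (3,2)B 5/8 ok · (3,3)B 3/5 ok
Row 4: (4,0)B 1/3 unhappy · (4,1)A 2/5 ok · (4,2)A 1/5 unhappy · (4,3)B 2/3 ok
Unsatisfied: (1,0), (1,5), (3,0), (4,0), (4,2) — 5 in total.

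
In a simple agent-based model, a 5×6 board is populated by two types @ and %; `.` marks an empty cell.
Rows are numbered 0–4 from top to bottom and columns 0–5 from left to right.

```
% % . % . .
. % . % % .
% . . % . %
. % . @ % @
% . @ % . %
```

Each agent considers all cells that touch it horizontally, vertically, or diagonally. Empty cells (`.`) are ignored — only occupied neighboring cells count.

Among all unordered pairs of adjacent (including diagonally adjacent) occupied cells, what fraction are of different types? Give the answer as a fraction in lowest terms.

Scan each occupied cell's neighbors to the right and below (and the two forward diagonals) so each pair is counted once.
From row 0: 0 unlike of 5 pairs (running 0/5).
From row 1: 0 unlike of 5 pairs (running 0/10).
From row 2: 2 unlike of 5 pairs (running 2/15).
From row 3: 5 unlike of 9 pairs (running 7/24).
From row 4: 1 unlike of 1 pairs (running 8/25).
Total adjacent occupied pairs: 25; unlike-type pairs: 8.
8/25 is already in lowest terms.

8/25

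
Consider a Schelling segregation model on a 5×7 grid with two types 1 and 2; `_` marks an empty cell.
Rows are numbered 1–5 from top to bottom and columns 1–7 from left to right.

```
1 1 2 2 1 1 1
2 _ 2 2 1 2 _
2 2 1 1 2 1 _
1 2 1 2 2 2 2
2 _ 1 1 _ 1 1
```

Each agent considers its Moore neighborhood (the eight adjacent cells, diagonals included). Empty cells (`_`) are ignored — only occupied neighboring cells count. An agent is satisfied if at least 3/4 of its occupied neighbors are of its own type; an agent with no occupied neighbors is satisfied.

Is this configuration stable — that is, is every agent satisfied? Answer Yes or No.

Row 1: (1,1)1 1/2 ✗ · (1,2)1 1/4 ✗ · (1,3)2 3/4 ✓ · (1,4)2 3/5 ✗ · (1,5)1 2/5 ✗ · (1,6)1 3/4 ✓ · (1,7)1 1/2 ✗
Row 2: (2,1)2 2/4 ✗ · (2,3)2 4/7 ✗ · (2,4)2 4/8 ✗ · (2,5)1 4/8 ✗ · (2,6)2 1/6 ✗
Row 3: (3,1)2 3/4 ✓ · (3,2)2 4/7 ✗ · (3,3)1 2/7 ✗ · (3,4)1 3/8 ✗ · (3,5)2 5/8 ✗ · (3,6)1 1/6 ✗
Row 4: (4,1)1 0/4 ✗ · (4,2)2 3/7 ✗ · (4,3)1 4/7 ✗ · (4,4)2 2/7 ✗ · (4,5)2 3/7 ✗ · (4,6)2 3/6 ✗ · (4,7)2 1/4 ✗
Row 5: (5,1)2 1/2 ✗ · (5,3)1 2/4 ✗ · (5,4)1 2/4 ✗ · (5,6)1 1/4 ✗ · (5,7)1 1/3 ✗
For instance (1,1) has only 1/2 same-type neighbors, below 3/4.

No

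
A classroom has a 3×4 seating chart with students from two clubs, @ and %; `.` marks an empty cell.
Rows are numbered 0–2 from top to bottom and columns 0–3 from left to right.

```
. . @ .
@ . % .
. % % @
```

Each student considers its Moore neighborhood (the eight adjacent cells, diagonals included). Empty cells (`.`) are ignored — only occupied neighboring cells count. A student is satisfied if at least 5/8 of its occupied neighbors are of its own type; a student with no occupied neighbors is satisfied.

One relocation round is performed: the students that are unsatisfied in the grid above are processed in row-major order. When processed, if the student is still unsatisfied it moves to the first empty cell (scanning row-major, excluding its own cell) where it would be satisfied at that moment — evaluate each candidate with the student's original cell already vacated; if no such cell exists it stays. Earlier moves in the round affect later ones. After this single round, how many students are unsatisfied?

Initially unsatisfied (in order): (0,2), (1,0), (1,2), (2,3).
  (0,2) → (0,0).
  (1,0): no empty cell satisfies it; stays.
  (1,2): now satisfied by earlier moves; stays.
  (2,3) → (0,1).
Resulting grid:
@ @ . .
@ . % .
. % % .
All satisfied now.

0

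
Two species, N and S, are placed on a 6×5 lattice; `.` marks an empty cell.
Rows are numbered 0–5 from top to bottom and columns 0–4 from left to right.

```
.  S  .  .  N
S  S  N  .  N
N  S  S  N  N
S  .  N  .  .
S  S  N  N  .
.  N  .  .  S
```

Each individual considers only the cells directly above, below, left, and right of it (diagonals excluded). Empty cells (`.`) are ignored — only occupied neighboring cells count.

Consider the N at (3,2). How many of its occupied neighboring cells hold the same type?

Occupied neighbors of (3,2): (2,2)=S, (4,2)=N.
Same type (N): 1 of 2.

1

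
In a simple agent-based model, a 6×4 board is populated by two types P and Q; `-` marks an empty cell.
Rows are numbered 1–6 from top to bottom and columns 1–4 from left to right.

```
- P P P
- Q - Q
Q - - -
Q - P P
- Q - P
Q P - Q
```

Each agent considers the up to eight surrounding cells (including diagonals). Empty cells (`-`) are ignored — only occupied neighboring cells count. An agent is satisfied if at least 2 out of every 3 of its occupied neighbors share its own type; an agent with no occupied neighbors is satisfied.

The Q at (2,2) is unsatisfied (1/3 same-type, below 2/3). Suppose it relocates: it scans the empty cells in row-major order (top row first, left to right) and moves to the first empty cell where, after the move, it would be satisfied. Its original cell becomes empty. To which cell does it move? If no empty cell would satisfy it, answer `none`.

(3,2)

Vacating (2,2). Empty cells in order:
  (1,1): 0/1 same-type → still unsatisfied.
  (2,1): 1/2 same-type → still unsatisfied.
  (2,3): 1/4 same-type → still unsatisfied.
  (3,2): 2/3 same-type → satisfied — stop here.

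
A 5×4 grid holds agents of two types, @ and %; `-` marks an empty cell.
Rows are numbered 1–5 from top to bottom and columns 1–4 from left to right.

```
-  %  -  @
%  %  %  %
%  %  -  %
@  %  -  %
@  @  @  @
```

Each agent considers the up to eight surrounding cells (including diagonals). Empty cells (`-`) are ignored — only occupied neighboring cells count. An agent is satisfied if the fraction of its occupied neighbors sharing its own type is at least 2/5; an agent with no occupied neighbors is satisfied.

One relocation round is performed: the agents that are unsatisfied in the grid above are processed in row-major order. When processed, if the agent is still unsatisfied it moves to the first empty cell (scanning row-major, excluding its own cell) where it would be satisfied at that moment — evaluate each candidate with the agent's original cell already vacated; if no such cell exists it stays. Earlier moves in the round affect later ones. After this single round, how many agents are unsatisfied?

0

Initially unsatisfied (in order): (1,4), (4,2), (4,4).
  (1,4) → (4,3).
  (4,2) → (1,1).
  (4,4) → (1,3).
Resulting grid:
% % % -
% % % %
% % - %
@ - @ -
@ @ @ @
All satisfied now.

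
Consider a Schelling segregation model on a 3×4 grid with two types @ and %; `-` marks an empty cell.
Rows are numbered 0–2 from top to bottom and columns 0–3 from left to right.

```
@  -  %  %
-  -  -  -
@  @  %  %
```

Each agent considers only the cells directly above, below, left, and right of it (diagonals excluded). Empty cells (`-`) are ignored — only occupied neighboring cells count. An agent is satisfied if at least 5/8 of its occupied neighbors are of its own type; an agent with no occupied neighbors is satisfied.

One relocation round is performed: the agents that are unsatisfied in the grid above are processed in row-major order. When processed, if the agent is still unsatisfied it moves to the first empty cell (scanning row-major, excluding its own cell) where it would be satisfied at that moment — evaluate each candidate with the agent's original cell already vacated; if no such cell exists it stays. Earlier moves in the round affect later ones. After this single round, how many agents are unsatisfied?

0

Initially unsatisfied (in order): (2,1), (2,2).
  (2,1) → (1,0).
  (2,2): now satisfied by earlier moves; stays.
Resulting grid:
@ - % %
@ - - -
@ - % %
All satisfied now.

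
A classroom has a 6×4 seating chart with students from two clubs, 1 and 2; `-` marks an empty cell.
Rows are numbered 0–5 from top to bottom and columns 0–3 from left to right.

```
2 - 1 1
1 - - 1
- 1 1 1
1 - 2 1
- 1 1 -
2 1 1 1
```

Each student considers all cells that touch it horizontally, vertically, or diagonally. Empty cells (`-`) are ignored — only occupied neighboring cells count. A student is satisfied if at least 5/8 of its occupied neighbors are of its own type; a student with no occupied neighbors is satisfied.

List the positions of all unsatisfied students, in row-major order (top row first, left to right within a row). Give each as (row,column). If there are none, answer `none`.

Row 0: (0,0)2 0/1 not · (0,2)1 2/2 satisfied · (0,3)1 2/2 satisfied
Row 1: (1,0)1 1/2 not · (1,3)1 4/4 satisfied
Row 2: (2,1)1 3/4 satisfied · (2,2)1 4/5 satisfied · (2,3)1 3/4 satisfied
Row 3: (3,0)1 2/2 satisfied · (3,2)2 0/6 not · (3,3)1 3/4 satisfied
Row 4: (4,1)1 4/6 satisfied · (4,2)1 5/6 satisfied
Row 5: (5,0)2 0/2 not · (5,1)1 3/4 satisfied · (5,2)1 4/4 satisfied · (5,3)1 2/2 satisfied

(0,0), (1,0), (3,2), (5,0)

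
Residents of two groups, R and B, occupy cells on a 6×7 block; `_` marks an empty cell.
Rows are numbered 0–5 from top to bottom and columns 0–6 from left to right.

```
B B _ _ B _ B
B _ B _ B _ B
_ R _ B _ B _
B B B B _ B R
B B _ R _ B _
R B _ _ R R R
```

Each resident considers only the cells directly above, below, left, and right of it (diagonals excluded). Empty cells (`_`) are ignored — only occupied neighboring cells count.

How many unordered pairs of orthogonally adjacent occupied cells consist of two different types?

6

Scan each occupied cell's neighbors to the right and below so each pair is counted once.
Row 0: B(0,0)–B(0,1)= B(0,0)–B(1,0)= B(0,4)–B(1,4)= B(0,6)–B(1,6)=  → 0/4 unlike.
Row 2: R(2,1)–B(3,1)≠ B(2,3)–B(3,3)= B(2,5)–B(3,5)=  → 1/3 unlike.
Row 3: B(3,0)–B(3,1)= B(3,0)–B(4,0)= B(3,1)–B(3,2)= B(3,1)–B(4,1)= B(3,2)–B(3,3)= B(3,3)–R(4,3)≠ B(3,5)–R(3,6)≠ B(3,5)–B(4,5)=  → 2/8 unlike.
Row 4: B(4,0)–B(4,1)= B(4,0)–R(5,0)≠ B(4,1)–B(5,1)= B(4,5)–R(5,5)≠  → 2/4 unlike.
Row 5: R(5,0)–B(5,1)≠ R(5,4)–R(5,5)= R(5,5)–R(5,6)=  → 1/3 unlike.
Total adjacent occupied pairs: 22; unlike-type pairs: 6.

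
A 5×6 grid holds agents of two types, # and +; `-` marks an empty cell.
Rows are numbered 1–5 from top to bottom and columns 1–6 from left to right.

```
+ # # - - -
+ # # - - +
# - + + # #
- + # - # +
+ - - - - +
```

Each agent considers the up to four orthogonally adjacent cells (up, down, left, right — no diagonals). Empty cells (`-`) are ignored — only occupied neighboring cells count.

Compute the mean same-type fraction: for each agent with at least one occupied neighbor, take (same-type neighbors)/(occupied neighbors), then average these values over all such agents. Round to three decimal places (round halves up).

(1,1)+ 1/2
(1,2)# 2/3
(1,3)# 2/2
(2,1)+ 1/3
(2,2)# 2/3
(2,3)# 2/3
(2,6)+ 0/1
(3,1)# 0/1
(3,3)+ 1/3
(3,4)+ 1/2
(3,5)# 2/3
(3,6)# 1/3
(4,2)+ 0/1
(4,3)# 0/2
(4,5)# 1/2
(4,6)+ 1/3
(5,1)+ — no occupied neighbors
(5,6)+ 1/1
Sum over 17 agents: 1/2 + 2/3 + 2/2 + 1/3 + 2/3 + 2/3 + 0/1 + 0/1 + 1/3 + 1/2 + 2/3 + 1/3 + 0/1 + 0/2 + 1/2 + 1/3 + 1/1 = 15/2; mean = 15/2 ÷ 17 = 15/34 = 0.441176… → 0.441.

0.441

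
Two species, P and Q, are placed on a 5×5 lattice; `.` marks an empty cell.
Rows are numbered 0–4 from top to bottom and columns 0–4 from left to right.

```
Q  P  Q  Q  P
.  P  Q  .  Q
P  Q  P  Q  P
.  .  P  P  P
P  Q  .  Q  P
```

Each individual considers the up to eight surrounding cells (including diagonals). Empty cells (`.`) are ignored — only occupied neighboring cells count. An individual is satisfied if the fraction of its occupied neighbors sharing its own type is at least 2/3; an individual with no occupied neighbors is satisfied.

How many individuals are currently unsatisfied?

Row 0: (0,0)Q 0/2 unhappy · (0,1)P 1/4 unhappy · (0,2)Q 2/4 unhappy · (0,3)Q 3/4 ok · (0,4)P 0/2 unhappy
Row 1: (1,1)P 3/7 unhappy · (1,2)Q 4/7 unhappy · (1,4)Q 2/4 unhappy
Row 2: (2,0)P 1/2 unhappy · (2,1)Q 1/5 unhappy · (2,2)P 3/6 unhappy · (2,3)Q 2/7 unhappy · (2,4)P 2/4 unhappy
Row 3: (3,2)P 2/6 unhappy · (3,3)P 5/7 ok · (3,4)P 3/5 unhappy
Row 4: (4,0)P 0/1 unhappy · (4,1)Q 0/2 unhappy · (4,3)Q 0/4 unhappy · (4,4)P 2/3 ok
Unsatisfied: (0,0), (0,1), (0,2), (0,4), (1,1), (1,2), (1,4), (2,0), (2,1), (2,2), (2,3), (2,4), (3,2), (3,4), (4,0), (4,1), (4,3) — 17 in total.

17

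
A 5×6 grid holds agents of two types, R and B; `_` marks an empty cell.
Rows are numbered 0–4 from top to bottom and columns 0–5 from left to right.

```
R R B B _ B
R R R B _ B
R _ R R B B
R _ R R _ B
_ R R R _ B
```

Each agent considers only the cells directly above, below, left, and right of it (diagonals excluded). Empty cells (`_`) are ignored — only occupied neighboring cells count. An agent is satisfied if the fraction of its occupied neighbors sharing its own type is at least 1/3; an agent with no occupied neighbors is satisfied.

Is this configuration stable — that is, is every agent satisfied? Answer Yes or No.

Row 0: (0,0)R 2/2 ✓ · (0,1)R 2/3 ✓ · (0,2)B 1/3 ✓ · (0,3)B 2/2 ✓ · (0,5)B 1/1 ✓
Row 1: (1,0)R 3/3 ✓ · (1,1)R 3/3 ✓ · (1,2)R 2/4 ✓ · (1,3)B 1/3 ✓ · (1,5)B 2/2 ✓
Row 2: (2,0)R 2/2 ✓ · (2,2)R 3/3 ✓ · (2,3)R 2/4 ✓ · (2,4)B 1/2 ✓ · (2,5)B 3/3 ✓
Row 3: (3,0)R 1/1 ✓ · (3,2)R 3/3 ✓ · (3,3)R 3/3 ✓ · (3,5)B 2/2 ✓
Row 4: (4,1)R 1/1 ✓ · (4,2)R 3/3 ✓ · (4,3)R 2/2 ✓ · (4,5)B 1/1 ✓
All meet the threshold, so the configuration is stable.

Yes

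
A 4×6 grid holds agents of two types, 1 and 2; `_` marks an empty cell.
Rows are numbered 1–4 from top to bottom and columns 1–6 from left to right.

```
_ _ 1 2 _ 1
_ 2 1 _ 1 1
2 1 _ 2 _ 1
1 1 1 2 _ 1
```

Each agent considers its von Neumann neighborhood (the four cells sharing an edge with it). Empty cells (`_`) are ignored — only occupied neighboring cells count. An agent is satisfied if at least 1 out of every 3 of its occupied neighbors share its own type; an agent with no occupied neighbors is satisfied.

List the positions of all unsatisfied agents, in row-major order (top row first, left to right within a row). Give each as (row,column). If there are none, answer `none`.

(1,4), (2,2), (3,1)

(1,3)1 1/2 ok
(1,4)2 0/1 unhappy
(1,6)1 1/1 ok
(2,2)2 0/2 unhappy
(2,3)1 1/2 ok
(2,5)1 1/1 ok
(2,6)1 3/3 ok
(3,1)2 0/2 unhappy
(3,2)1 1/3 ok
(3,4)2 1/1 ok
(3,6)1 2/2 ok
(4,1)1 1/2 ok
(4,2)1 3/3 ok
(4,3)1 1/2 ok
(4,4)2 1/2 ok
(4,6)1 1/1 ok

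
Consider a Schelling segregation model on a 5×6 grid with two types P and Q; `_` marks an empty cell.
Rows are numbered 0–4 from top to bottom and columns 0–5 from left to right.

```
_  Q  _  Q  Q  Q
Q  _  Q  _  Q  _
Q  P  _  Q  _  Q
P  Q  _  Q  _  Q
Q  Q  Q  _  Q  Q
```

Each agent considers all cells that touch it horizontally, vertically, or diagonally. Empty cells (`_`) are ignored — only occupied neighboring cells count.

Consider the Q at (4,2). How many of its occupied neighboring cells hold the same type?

3

Occupied neighbors of (4,2): (3,1)=Q, (3,3)=Q, (4,1)=Q.
Same type (Q): 3 of 3.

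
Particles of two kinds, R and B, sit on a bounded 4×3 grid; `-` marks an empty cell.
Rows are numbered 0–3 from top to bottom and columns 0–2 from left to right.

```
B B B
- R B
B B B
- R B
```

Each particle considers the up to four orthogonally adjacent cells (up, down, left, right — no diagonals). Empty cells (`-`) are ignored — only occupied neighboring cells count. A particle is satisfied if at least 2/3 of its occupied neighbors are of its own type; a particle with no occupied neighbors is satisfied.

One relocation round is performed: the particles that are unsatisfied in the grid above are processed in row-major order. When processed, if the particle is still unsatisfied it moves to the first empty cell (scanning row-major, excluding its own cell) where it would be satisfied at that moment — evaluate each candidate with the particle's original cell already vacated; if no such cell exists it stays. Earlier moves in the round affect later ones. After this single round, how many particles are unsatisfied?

3

Initially unsatisfied (in order): (1,1), (2,1), (3,1), (3,2).
  (1,1): no empty cell satisfies it; stays.
  (2,1) → (1,0).
  (3,1): no empty cell satisfies it; stays.
  (3,2): no empty cell satisfies it; stays.
Resulting grid:
B B B
B R B
B - B
- R B
Unsatisfied now: (1,1), (3,1), (3,2).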